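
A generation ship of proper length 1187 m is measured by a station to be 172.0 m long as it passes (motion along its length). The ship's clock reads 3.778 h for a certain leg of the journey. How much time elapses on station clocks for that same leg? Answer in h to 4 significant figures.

Length contraction ⇒ γ = L₀/L = 1187/172.0 = 6.90116
Time dilation: Δt = γτ₀ = 6.90116 × 3.778 h = 26.07 h

Δt ≈ 26.07 h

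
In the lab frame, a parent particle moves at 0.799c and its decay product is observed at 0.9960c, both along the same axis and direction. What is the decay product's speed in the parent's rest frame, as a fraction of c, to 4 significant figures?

u' ≈ 0.9648c

Inverse velocity addition: u' = (u − v)/(1 − uv/c²)
= (0.9960 − 0.799)/(1 − 0.9960×0.799) = 0.1970/0.204196 = 0.9648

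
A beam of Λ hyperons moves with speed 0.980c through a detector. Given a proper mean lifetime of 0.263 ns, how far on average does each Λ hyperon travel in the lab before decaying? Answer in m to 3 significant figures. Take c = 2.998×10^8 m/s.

γ = 1/√(1 − 0.980²) = 5.0252
Dilated lifetime: Δt = γτ₀ = 5.0252 × 0.263 ns = 1.3216 ns
d = vΔt = 0.980c × 1.3216 ns = 2.9380×10^8 m/s × 1.3216×10^-9 s = 0.388 m

d ≈ 0.388 m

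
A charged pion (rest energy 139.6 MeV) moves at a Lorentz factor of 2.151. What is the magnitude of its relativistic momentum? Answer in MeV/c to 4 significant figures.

β = √(1 − 1/γ²) = √(1 − 1/2.151²) = 0.885363
p = γβm₀c = 2.151 × 0.885363 × 139.6 MeV/c = 265.9 MeV/c

p ≈ 265.9 MeV/c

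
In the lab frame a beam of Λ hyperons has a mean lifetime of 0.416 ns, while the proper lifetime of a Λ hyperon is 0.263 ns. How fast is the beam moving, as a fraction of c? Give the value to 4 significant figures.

γ = Δt/τ₀ = 0.416/0.263 = 1.58175
β = √(1 − 1/γ²) = √(1 − 1/1.58175²) = 0.7748

β ≈ 0.7748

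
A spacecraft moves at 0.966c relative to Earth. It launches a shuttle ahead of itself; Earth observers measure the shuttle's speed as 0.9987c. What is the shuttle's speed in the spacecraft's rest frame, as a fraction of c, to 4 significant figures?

Inverse velocity addition: u' = (u − v)/(1 − uv/c²)
= (0.9987 − 0.966)/(1 − 0.9987×0.966) = 0.03270/0.0352558 = 0.9275

u' ≈ 0.9275c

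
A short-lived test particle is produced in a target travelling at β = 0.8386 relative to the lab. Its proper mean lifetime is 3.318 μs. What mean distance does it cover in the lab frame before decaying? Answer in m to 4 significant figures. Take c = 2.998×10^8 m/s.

d ≈ 1531 m

γ = 1/√(1 − 0.8386²) = 1.83571
Dilated lifetime: Δt = γτ₀ = 1.83571 × 3.318 μs = 6.09089 μs
d = vΔt = 0.8386c × 6.09089 μs = 2.51412×10^8 m/s × 6.09089×10^-6 s = 1531 m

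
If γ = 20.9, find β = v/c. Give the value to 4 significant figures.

β ≈ 0.9989

β = √(1 − 1/γ²) = √(1 − 1/20.9²) = √(0.997711) = 0.9989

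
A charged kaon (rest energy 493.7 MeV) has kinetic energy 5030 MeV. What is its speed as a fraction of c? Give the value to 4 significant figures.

β ≈ 0.9960

γ = 1 + K/(m₀c²) = 1 + 5030/493.7 = 11.1884
β = √(1 − 1/γ²) = 0.9960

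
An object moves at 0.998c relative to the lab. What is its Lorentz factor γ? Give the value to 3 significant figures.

γ ≈ 15.8

γ = 1/√(1 − β²) = 1/√(1 − 0.998²) = 1/√(0.0039960) = 15.8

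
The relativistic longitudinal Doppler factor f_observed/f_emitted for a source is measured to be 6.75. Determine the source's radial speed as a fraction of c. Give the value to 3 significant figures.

β ≈ 0.957

f_obs/f_src = √((1+β)/(1−β)) = 6.75  ⇒  (1+β)/(1−β) = 45.562
β = |1 − D²|/(1 + D²) = |1 − 45.562|/(1 + 45.562) = 0.957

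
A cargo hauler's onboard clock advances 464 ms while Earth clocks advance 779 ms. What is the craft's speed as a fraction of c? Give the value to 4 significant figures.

γ = Δt/τ₀ = 779/464 = 1.67888
β = √(1 − 1/γ²) = √(1 − 1/1.67888²) = 0.8033

β ≈ 0.8033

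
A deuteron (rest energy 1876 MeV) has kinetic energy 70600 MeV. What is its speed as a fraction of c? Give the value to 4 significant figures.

β ≈ 0.9997

γ = 1 + K/(m₀c²) = 1 + 70600/1876 = 38.6333
β = √(1 − 1/γ²) = 0.9997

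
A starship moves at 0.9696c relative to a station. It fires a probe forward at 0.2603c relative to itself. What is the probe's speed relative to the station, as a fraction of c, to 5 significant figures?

u ≈ 0.98204c

Relativistic velocity addition: u = (u' + v)/(1 + u'v/c²)
= (0.2603 + 0.9696)/(1 + 0.2603×0.9696) = 1.2299/1.252387 = 0.98204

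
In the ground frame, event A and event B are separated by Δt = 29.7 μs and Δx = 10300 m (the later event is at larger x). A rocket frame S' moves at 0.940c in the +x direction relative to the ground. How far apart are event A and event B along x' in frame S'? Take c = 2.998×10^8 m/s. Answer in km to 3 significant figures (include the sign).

γ = 1/√(1 − 0.940²) = 2.9311
Δx' = γ(Δx − vΔt) = 2.9311 × (10300 m − 0.940×(2.998×10^8 m/s)×29.7×10^-6 s)
= 2.9311 × (1930.2 m) = 5.66 km

Δx' ≈ 5.66 km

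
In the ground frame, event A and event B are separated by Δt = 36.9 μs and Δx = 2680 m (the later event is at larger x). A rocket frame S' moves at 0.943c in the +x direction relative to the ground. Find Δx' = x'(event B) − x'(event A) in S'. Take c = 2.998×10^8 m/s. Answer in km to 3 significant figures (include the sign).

Δx' ≈ -23.3 km

γ = 1/√(1 − 0.943²) = 3.0049
Δx' = γ(Δx − vΔt) = 3.0049 × (2680 m − 0.943×(2.998×10^8 m/s)×36.9×10^-6 s)
= 3.0049 × (-7752.1 m) = -23.3 km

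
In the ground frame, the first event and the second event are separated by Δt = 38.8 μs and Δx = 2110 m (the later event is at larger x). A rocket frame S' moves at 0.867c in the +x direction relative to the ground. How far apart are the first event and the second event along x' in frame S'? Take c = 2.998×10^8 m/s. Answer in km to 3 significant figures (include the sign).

Δx' ≈ -16.0 km

γ = 1/√(1 − 0.867²) = 2.0068
Δx' = γ(Δx − vΔt) = 2.0068 × (2110 m − 0.867×(2.998×10^8 m/s)×38.8×10^-6 s)
= 2.0068 × (-7975.2 m) = -16.0 km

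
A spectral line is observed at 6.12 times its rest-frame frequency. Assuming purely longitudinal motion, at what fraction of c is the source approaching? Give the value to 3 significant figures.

β ≈ 0.948

f_obs/f_src = √((1+β)/(1−β)) = 6.12  ⇒  (1+β)/(1−β) = 37.454
β = |1 − D²|/(1 + D²) = |1 − 37.454|/(1 + 37.454) = 0.948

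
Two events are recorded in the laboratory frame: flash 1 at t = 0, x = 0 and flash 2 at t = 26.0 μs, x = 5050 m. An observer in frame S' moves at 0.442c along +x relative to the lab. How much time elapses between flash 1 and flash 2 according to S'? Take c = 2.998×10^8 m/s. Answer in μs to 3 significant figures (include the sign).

Δt' ≈ 20.7 μs

γ = 1/√(1 − 0.442²) = 1.1148
Δt' = γ(Δt − vΔx/c²) = 1.1148 × (26.0 μs − 0.442×5050 m / (2.998×10^8 m/s))
= 1.1148 × (18.555 μs) = 20.7 μs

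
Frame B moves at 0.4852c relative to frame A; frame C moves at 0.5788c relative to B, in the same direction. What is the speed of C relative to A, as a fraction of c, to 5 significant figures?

u ≈ 0.83071c

Compose boost 2: (0.5788 + 0.4852)/(1 + 0.5788×0.4852) = 1.0640/1.280834 = 0.83071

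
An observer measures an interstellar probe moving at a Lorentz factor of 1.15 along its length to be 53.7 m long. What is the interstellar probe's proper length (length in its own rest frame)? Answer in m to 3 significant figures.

γ = 1.15 (given)
L₀ = γL = 1.15 × 53.7 = 61.8 m

L₀ ≈ 61.8 m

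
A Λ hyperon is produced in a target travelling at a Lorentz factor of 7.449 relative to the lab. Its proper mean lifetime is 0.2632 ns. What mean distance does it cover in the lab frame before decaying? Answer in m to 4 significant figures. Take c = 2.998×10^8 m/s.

β = √(1 − 1/γ²) = √(1 − 1/7.449²) = 0.990948
Dilated lifetime: Δt = γτ₀ = 7.449 × 0.2632 ns = 1.96058 ns
d = vΔt = 0.990948c × 1.96058 ns = 2.97086×10^8 m/s × 1.96058×10^-9 s = 0.5825 m

d ≈ 0.5825 m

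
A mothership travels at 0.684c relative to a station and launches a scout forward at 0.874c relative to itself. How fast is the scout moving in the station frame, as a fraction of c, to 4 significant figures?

Compose boost 2: (0.874 + 0.684)/(1 + 0.874×0.684) = 1.558/1.59782 = 0.9751

u ≈ 0.9751c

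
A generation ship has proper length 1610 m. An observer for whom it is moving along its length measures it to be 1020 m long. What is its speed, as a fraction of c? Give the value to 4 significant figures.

β ≈ 0.7737

γ = L₀/L = 1610/1020 = 1.57843
β = √(1 − 1/γ²) = 0.7737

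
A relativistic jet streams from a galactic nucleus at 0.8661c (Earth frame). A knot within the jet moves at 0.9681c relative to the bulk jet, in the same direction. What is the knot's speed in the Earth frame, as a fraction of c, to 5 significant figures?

u ≈ 0.99768c

Relativistic velocity addition: u = (u' + v)/(1 + u'v/c²)
= (0.9681 + 0.8661)/(1 + 0.9681×0.8661) = 1.8342/1.838471 = 0.99768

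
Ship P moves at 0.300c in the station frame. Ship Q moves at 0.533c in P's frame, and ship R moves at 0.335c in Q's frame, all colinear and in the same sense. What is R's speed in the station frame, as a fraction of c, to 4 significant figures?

u ≈ 0.8489c

Compose boost 2: (0.533 + 0.300)/(1 + 0.533×0.300) = 0.8330/1.15990 = 0.718165
Compose boost 3: (0.335 + 0.718165)/(1 + 0.335×0.718165) = 1.05317/1.24059 = 0.8489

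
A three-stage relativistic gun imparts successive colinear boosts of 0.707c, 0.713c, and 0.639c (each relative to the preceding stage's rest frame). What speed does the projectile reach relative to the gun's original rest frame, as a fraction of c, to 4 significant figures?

Compose boost 2: (0.713 + 0.707)/(1 + 0.713×0.707) = 1.420/1.50409 = 0.944092
Compose boost 3: (0.639 + 0.944092)/(1 + 0.639×0.944092) = 1.58309/1.60327 = 0.9874

u ≈ 0.9874c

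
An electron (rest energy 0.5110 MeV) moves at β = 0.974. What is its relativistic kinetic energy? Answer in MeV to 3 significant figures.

K ≈ 1.74 MeV

γ = 1/√(1 − 0.974²) = 4.4141
K = (γ − 1)m₀c² = (4.4141 − 1) × 0.5110 MeV = 3.4141 × 0.5110 MeV = 1.74 MeV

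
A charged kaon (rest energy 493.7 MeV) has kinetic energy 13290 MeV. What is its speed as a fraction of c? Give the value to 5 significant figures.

β ≈ 0.99936

γ = 1 + K/(m₀c²) = 1 + 13290/493.7 = 27.91918
β = √(1 − 1/γ²) = 0.99936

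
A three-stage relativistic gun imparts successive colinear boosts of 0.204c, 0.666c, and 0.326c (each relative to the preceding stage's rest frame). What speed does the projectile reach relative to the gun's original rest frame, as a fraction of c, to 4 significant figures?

Compose boost 2: (0.666 + 0.204)/(1 + 0.666×0.204) = 0.8700/1.13586 = 0.765937
Compose boost 3: (0.326 + 0.765937)/(1 + 0.326×0.765937) = 1.09194/1.24970 = 0.8738

u ≈ 0.8738c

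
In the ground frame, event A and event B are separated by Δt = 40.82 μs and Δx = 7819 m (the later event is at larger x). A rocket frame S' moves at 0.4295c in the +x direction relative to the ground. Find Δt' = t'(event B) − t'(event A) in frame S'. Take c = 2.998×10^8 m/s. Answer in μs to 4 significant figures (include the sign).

Δt' ≈ 32.80 μs

γ = 1/√(1 − 0.4295²) = 1.10734
Δt' = γ(Δt − vΔx/c²) = 1.10734 × (40.82 μs − 0.4295×7819 m / (2.998×10^8 m/s))
= 1.10734 × (29.6183 μs) = 32.80 μs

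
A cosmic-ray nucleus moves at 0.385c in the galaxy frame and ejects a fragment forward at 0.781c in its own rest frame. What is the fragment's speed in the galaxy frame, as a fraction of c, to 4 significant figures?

Compose boost 2: (0.781 + 0.385)/(1 + 0.781×0.385) = 1.166/1.30069 = 0.8965

u ≈ 0.8965c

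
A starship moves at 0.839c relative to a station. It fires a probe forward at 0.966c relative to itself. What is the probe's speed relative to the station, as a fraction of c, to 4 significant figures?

Relativistic velocity addition: u = (u' + v)/(1 + u'v/c²)
= (0.966 + 0.839)/(1 + 0.966×0.839) = 1.805/1.81047 = 0.9970

u ≈ 0.9970c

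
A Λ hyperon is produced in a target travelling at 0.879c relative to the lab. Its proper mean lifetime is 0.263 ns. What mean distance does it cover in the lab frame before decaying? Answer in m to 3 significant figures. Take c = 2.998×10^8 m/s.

γ = 1/√(1 − 0.879²) = 2.0972
Dilated lifetime: Δt = γτ₀ = 2.0972 × 0.263 ns = 0.55157 ns
d = vΔt = 0.879c × 0.55157 ns = 2.6352×10^8 m/s × 5.5157×10^-10 s = 0.145 m

d ≈ 0.145 m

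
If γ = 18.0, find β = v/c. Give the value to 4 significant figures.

β ≈ 0.9985

β = √(1 − 1/γ²) = √(1 − 1/18.0²) = √(0.996914) = 0.9985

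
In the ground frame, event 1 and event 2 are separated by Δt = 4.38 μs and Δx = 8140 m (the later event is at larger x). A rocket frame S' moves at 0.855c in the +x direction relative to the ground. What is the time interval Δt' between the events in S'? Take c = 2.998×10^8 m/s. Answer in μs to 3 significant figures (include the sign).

γ = 1/√(1 − 0.855²) = 1.9282
Δt' = γ(Δt − vΔx/c²) = 1.9282 × (4.38 μs − 0.855×8140 m / (2.998×10^8 m/s))
= 1.9282 × (-18.834 μs) = -36.3 μs

Δt' ≈ -36.3 μs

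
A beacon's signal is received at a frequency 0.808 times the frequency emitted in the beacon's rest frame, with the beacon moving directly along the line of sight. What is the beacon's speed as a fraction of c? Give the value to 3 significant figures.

f_obs/f_src = √((1−β)/(1+β)) = 0.808  ⇒  (1−β)/(1+β) = 0.65286
β = |1 − D²|/(1 + D²) = |1 − 0.65286|/(1 + 0.65286) = 0.210

β ≈ 0.210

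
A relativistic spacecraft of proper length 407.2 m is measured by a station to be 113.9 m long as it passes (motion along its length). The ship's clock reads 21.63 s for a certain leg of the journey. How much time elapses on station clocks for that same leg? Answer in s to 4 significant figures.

Length contraction ⇒ γ = L₀/L = 407.2/113.9 = 3.57507
Time dilation: Δt = γτ₀ = 3.57507 × 21.63 s = 77.33 s

Δt ≈ 77.33 s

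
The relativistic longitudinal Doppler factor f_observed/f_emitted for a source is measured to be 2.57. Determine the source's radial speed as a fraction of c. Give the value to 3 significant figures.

f_obs/f_src = √((1+β)/(1−β)) = 2.57  ⇒  (1+β)/(1−β) = 6.6049
β = |1 − D²|/(1 + D²) = |1 − 6.6049|/(1 + 6.6049) = 0.737

β ≈ 0.737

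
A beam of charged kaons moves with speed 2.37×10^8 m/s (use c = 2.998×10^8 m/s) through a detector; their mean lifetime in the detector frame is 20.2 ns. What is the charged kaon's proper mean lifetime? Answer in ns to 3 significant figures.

τ₀ ≈ 12.4 ns

β = v/c = 2.37×10^8 / 2.998×10^8 = 0.79053
γ = 1/√(1 − 0.79053²) = 1.6328
Proper time: τ₀ = Δt/γ = 20.2/1.6328 = 12.4 ns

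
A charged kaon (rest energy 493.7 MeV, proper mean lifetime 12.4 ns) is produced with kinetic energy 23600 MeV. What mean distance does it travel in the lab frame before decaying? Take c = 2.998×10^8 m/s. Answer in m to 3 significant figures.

d ≈ 181 m

γ = 1 + K/(m₀c²) = 1 + 23600/493.7 = 48.802
β = √(1 − 1/γ²) = 0.99979
Dilated lifetime: γτ₀ = 48.802 × 12.4 ns = 605.15 ns
d = βc·γτ₀ = 0.99979 × (2.998×10^8 m/s) × 6.0515×10^-7 s = 181 m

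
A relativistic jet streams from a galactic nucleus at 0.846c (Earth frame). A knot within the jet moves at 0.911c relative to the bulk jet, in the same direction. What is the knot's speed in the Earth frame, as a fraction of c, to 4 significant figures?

Relativistic velocity addition: u = (u' + v)/(1 + u'v/c²)
= (0.911 + 0.846)/(1 + 0.911×0.846) = 1.757/1.77071 = 0.9923

u ≈ 0.9923c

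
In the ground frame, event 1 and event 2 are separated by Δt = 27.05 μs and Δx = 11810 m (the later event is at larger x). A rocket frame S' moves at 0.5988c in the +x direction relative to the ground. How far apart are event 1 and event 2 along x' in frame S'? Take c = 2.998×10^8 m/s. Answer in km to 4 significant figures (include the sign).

γ = 1/√(1 − 0.5988²) = 1.24860
Δx' = γ(Δx − vΔt) = 1.24860 × (11810 m − 0.5988×(2.998×10^8 m/s)×27.05×10^-6 s)
= 1.24860 × (6953.98 m) = 8.683 km

Δx' ≈ 8.683 km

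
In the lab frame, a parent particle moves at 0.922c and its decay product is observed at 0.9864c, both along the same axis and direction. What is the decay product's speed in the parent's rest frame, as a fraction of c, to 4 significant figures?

u' ≈ 0.7113c

Inverse velocity addition: u' = (u − v)/(1 − uv/c²)
= (0.9864 − 0.922)/(1 − 0.9864×0.922) = 0.06440/0.0905392 = 0.7113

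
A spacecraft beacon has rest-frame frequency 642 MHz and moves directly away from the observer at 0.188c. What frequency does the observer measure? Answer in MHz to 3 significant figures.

Relativistic Doppler: f_obs = f_src √((1−β)/(1+β))
= 642 × √(0.81200/1.1880) = 642 × 0.82674 = 531 MHz

f_obs ≈ 531 MHz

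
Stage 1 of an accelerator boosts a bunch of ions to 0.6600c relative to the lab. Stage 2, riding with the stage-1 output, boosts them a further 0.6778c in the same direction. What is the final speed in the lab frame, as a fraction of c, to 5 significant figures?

Compose boost 2: (0.6778 + 0.6600)/(1 + 0.6778×0.6600) = 1.3378/1.447348 = 0.92431

u ≈ 0.92431c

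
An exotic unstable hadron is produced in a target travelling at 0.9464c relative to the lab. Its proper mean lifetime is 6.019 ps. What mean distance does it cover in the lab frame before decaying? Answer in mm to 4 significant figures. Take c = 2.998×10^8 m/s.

d ≈ 5.287 mm

γ = 1/√(1 − 0.9464²) = 3.09600
Dilated lifetime: Δt = γτ₀ = 3.09600 × 6.019 ps = 18.6348 ps
d = vΔt = 0.9464c × 18.6348 ps = 2.83731×10^8 m/s × 1.86348×10^-11 s = 5.287 mm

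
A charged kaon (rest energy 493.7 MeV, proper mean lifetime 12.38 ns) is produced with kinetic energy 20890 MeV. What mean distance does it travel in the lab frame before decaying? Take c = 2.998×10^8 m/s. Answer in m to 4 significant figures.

γ = 1 + K/(m₀c²) = 1 + 20890/493.7 = 43.3131
β = √(1 − 1/γ²) = 0.999733
Dilated lifetime: γτ₀ = 43.3131 × 12.38 ns = 536.217 ns
d = βc·γτ₀ = 0.999733 × (2.998×10^8 m/s) × 5.36217×10^-7 s = 160.7 m

d ≈ 160.7 m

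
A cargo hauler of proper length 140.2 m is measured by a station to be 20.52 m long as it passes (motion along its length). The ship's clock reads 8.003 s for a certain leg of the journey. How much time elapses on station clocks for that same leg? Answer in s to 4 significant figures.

Length contraction ⇒ γ = L₀/L = 140.2/20.52 = 6.83236
Time dilation: Δt = γτ₀ = 6.83236 × 8.003 s = 54.68 s

Δt ≈ 54.68 s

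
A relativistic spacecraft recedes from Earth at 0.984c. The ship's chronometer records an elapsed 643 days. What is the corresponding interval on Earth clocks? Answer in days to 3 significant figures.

Δt ≈ 3610 days

γ = 1/√(1 − 0.984²) = 5.6127
Time dilation: Δt = γτ₀ = 5.6127 × 643 days = 3610 days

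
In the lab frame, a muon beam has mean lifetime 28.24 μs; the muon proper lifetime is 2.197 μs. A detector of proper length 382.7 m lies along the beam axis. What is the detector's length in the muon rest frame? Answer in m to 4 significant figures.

L ≈ 29.77 m

Time dilation ⇒ γ = Δt/τ₀ = 28.24/2.197 = 12.8539
Length contraction: L = L₀/γ = 382.7/12.8539 = 29.77 m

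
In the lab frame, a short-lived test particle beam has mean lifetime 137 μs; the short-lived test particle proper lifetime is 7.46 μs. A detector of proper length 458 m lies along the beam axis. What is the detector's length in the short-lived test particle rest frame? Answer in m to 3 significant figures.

L ≈ 24.9 m

Time dilation ⇒ γ = Δt/τ₀ = 137/7.46 = 18.365
Length contraction: L = L₀/γ = 458/18.365 = 24.9 m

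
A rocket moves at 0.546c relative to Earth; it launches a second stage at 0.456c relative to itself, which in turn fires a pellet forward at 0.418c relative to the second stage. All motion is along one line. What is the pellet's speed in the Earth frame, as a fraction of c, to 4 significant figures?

u ≈ 0.9138c

Compose boost 2: (0.456 + 0.546)/(1 + 0.456×0.546) = 1.002/1.24898 = 0.802257
Compose boost 3: (0.418 + 0.802257)/(1 + 0.418×0.802257) = 1.22026/1.33534 = 0.9138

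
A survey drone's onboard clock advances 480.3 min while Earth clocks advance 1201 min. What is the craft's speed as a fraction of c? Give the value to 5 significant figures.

γ = Δt/τ₀ = 1201/480.3 = 2.500521
β = √(1 − 1/γ²) = √(1 − 1/2.500521²) = 0.91655

β ≈ 0.91655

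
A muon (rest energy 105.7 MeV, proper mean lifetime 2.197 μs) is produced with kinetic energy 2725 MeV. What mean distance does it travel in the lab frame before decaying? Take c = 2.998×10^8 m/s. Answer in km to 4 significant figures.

γ = 1 + K/(m₀c²) = 1 + 2725/105.7 = 26.7805
β = √(1 − 1/γ²) = 0.999303
Dilated lifetime: γτ₀ = 26.7805 × 2.197 μs = 58.8368 μs
d = βc·γτ₀ = 0.999303 × (2.998×10^8 m/s) × 5.88368×10^-5 s = 17.63 km

d ≈ 17.63 km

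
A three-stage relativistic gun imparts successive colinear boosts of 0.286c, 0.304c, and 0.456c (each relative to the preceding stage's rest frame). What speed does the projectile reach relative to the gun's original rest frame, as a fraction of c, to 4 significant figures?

Compose boost 2: (0.304 + 0.286)/(1 + 0.304×0.286) = 0.5900/1.08694 = 0.542806
Compose boost 3: (0.456 + 0.542806)/(1 + 0.456×0.542806) = 0.998806/1.24752 = 0.8006

u ≈ 0.8006c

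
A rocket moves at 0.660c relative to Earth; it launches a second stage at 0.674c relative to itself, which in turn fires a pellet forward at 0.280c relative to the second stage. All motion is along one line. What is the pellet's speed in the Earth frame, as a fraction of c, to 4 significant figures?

u ≈ 0.9561c

Compose boost 2: (0.674 + 0.660)/(1 + 0.674×0.660) = 1.334/1.44484 = 0.923286
Compose boost 3: (0.280 + 0.923286)/(1 + 0.280×0.923286) = 1.20329/1.25852 = 0.9561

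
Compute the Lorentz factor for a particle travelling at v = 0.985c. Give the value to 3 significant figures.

γ ≈ 5.80

γ = 1/√(1 − β²) = 1/√(1 − 0.985²) = 1/√(0.029775) = 5.80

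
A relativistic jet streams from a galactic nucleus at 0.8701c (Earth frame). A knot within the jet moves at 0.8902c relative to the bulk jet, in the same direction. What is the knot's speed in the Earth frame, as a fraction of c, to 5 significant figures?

u ≈ 0.99196c

Relativistic velocity addition: u = (u' + v)/(1 + u'v/c²)
= (0.8902 + 0.8701)/(1 + 0.8902×0.8701) = 1.7603/1.774563 = 0.99196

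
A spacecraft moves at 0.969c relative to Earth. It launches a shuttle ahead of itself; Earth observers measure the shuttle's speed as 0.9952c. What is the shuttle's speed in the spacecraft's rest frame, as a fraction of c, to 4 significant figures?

u' ≈ 0.7349c

Inverse velocity addition: u' = (u − v)/(1 − uv/c²)
= (0.9952 − 0.969)/(1 − 0.9952×0.969) = 0.02620/0.0356512 = 0.7349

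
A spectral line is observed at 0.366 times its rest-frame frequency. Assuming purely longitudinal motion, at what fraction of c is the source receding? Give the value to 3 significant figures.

f_obs/f_src = √((1−β)/(1+β)) = 0.366  ⇒  (1−β)/(1+β) = 0.13396
β = |1 − D²|/(1 + D²) = |1 − 0.13396|/(1 + 0.13396) = 0.764

β ≈ 0.764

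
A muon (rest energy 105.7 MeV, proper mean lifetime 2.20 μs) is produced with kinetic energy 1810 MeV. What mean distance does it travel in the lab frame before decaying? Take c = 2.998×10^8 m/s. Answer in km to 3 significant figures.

d ≈ 11.9 km

γ = 1 + K/(m₀c²) = 1 + 1810/105.7 = 18.124
β = √(1 − 1/γ²) = 0.99848
Dilated lifetime: γτ₀ = 18.124 × 2.20 μs = 39.873 μs
d = βc·γτ₀ = 0.99848 × (2.998×10^8 m/s) × 3.9873×10^-5 s = 11.9 km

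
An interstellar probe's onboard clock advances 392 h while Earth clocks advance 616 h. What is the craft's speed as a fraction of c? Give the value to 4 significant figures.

β ≈ 0.7714

γ = Δt/τ₀ = 616/392 = 1.57143
β = √(1 − 1/γ²) = √(1 − 1/1.57143²) = 0.7714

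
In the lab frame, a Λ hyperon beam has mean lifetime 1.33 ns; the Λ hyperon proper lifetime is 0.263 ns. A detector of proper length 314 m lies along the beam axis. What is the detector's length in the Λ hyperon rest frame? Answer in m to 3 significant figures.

L ≈ 62.1 m

Time dilation ⇒ γ = Δt/τ₀ = 1.33/0.263 = 5.0570
Length contraction: L = L₀/γ = 314/5.0570 = 62.1 m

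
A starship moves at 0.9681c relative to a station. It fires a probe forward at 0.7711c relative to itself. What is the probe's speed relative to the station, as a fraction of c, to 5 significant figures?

Relativistic velocity addition: u = (u' + v)/(1 + u'v/c²)
= (0.7711 + 0.9681)/(1 + 0.7711×0.9681) = 1.7392/1.746502 = 0.99582

u ≈ 0.99582c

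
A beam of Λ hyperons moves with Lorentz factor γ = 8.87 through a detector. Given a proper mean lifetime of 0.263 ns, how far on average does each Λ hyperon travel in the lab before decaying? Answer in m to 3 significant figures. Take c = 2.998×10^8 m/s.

d ≈ 0.695 m

β = √(1 − 1/γ²) = √(1 − 1/8.87²) = 0.99362
Dilated lifetime: Δt = γτ₀ = 8.87 × 0.263 ns = 2.3328 ns
d = vΔt = 0.99362c × 2.3328 ns = 2.9789×10^8 m/s × 2.3328×10^-9 s = 0.695 m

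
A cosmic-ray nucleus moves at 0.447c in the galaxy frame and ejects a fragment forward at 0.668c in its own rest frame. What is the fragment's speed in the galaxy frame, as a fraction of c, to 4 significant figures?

Compose boost 2: (0.668 + 0.447)/(1 + 0.668×0.447) = 1.115/1.29860 = 0.8586

u ≈ 0.8586c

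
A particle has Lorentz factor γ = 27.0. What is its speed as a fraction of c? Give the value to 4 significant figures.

β = √(1 − 1/γ²) = √(1 − 1/27.0²) = √(0.998628) = 0.9993

β ≈ 0.9993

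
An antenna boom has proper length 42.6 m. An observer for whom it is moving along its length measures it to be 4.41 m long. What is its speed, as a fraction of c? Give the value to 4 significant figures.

β ≈ 0.9946

γ = L₀/L = 42.6/4.41 = 9.65986
β = √(1 − 1/γ²) = 0.9946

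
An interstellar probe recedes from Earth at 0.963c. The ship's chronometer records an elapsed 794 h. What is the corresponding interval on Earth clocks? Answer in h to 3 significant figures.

Δt ≈ 2950 h

γ = 1/√(1 − 0.963²) = 3.7106
Time dilation: Δt = γτ₀ = 3.7106 × 794 h = 2950 h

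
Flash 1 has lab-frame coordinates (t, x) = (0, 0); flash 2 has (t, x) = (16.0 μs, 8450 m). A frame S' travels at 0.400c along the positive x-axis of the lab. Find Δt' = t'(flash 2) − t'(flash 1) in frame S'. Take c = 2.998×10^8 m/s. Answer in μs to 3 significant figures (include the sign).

γ = 1/√(1 − 0.400²) = 1.0911
Δt' = γ(Δt − vΔx/c²) = 1.0911 × (16.0 μs − 0.400×8450 m / (2.998×10^8 m/s))
= 1.0911 × (4.7258 μs) = 5.16 μs

Δt' ≈ 5.16 μs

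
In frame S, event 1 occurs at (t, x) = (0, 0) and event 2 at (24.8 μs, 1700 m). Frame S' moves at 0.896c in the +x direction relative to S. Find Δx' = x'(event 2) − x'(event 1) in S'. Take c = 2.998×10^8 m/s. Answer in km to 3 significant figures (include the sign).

Δx' ≈ -11.2 km

γ = 1/√(1 − 0.896²) = 2.2520
Δx' = γ(Δx − vΔt) = 2.2520 × (1700 m − 0.896×(2.998×10^8 m/s)×24.8×10^-6 s)
= 2.2520 × (-4961.8 m) = -11.2 km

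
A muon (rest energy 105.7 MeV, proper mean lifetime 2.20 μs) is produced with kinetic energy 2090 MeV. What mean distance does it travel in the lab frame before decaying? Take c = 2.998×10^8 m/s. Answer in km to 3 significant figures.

γ = 1 + K/(m₀c²) = 1 + 2090/105.7 = 20.773
β = √(1 − 1/γ²) = 0.99884
Dilated lifetime: γτ₀ = 20.773 × 2.20 μs = 45.700 μs
d = βc·γτ₀ = 0.99884 × (2.998×10^8 m/s) × 4.5700×10^-5 s = 13.7 km

d ≈ 13.7 km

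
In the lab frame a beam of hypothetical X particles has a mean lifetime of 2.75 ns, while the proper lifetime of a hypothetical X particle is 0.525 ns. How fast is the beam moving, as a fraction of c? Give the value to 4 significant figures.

β ≈ 0.9816

γ = Δt/τ₀ = 2.75/0.525 = 5.23810
β = √(1 − 1/γ²) = √(1 − 1/5.23810²) = 0.9816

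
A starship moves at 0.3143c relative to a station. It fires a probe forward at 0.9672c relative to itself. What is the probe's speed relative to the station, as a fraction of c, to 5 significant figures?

u ≈ 0.98275c

Relativistic velocity addition: u = (u' + v)/(1 + u'v/c²)
= (0.9672 + 0.3143)/(1 + 0.9672×0.3143) = 1.2815/1.303991 = 0.98275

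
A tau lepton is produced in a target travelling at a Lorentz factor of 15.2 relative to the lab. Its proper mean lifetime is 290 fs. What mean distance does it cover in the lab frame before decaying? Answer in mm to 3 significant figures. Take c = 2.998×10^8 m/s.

β = √(1 − 1/γ²) = √(1 − 1/15.2²) = 0.99783
Dilated lifetime: Δt = γτ₀ = 15.2 × 290 fs = 4408.0 fs
d = vΔt = 0.99783c × 4408.0 fs = 2.9915×10^8 m/s × 4.4080×10^-12 s = 1.32 mm

d ≈ 1.32 mm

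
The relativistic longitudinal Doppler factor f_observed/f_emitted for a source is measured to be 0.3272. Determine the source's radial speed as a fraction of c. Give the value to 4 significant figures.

f_obs/f_src = √((1−β)/(1+β)) = 0.3272  ⇒  (1−β)/(1+β) = 0.107060
β = |1 − D²|/(1 + D²) = |1 − 0.107060|/(1 + 0.107060) = 0.8066

β ≈ 0.8066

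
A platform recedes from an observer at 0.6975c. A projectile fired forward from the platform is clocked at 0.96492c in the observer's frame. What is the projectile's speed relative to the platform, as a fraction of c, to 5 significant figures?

Inverse velocity addition: u' = (u − v)/(1 − uv/c²)
= (0.96492 − 0.6975)/(1 − 0.96492×0.6975) = 0.26742/0.3269683 = 0.81788

u' ≈ 0.81788c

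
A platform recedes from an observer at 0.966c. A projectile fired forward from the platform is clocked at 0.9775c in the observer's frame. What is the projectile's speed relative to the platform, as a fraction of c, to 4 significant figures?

u' ≈ 0.2063c

Inverse velocity addition: u' = (u − v)/(1 − uv/c²)
= (0.9775 − 0.966)/(1 − 0.9775×0.966) = 0.01150/0.0557350 = 0.2063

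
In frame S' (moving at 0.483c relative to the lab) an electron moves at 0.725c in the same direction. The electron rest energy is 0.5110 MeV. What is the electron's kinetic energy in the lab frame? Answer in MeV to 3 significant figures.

u_lab = (0.725 + 0.483)/(1 + 0.725×0.483) = 0.894699
γ = 1/√(1 − 0.894699²) = 2.2388
K = (γ − 1)m₀c² = (2.2388 − 1) × 0.5110 = 1.2388 × 0.5110 = 0.633 MeV

K ≈ 0.633 MeV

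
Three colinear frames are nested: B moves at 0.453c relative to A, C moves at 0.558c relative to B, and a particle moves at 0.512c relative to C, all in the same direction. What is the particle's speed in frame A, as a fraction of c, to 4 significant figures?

Compose boost 2: (0.558 + 0.453)/(1 + 0.558×0.453) = 1.011/1.25277 = 0.807009
Compose boost 3: (0.512 + 0.807009)/(1 + 0.512×0.807009) = 1.31901/1.41319 = 0.9334

u ≈ 0.9334c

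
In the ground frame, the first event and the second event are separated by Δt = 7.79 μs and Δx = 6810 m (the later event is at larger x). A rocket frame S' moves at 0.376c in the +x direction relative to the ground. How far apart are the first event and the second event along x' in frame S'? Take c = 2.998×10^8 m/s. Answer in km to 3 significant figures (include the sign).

γ = 1/√(1 − 0.376²) = 1.0792
Δx' = γ(Δx − vΔt) = 1.0792 × (6810 m − 0.376×(2.998×10^8 m/s)×7.79×10^-6 s)
= 1.0792 × (5931.9 m) = 6.40 km

Δx' ≈ 6.40 km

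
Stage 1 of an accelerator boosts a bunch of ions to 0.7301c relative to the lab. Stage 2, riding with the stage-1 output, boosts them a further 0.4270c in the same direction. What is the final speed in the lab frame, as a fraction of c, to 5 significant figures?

u ≈ 0.88210c

Compose boost 2: (0.4270 + 0.7301)/(1 + 0.4270×0.7301) = 1.1571/1.311753 = 0.88210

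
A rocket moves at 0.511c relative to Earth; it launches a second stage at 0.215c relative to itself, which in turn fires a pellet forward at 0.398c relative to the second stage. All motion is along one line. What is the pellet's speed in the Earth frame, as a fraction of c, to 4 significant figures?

Compose boost 2: (0.215 + 0.511)/(1 + 0.215×0.511) = 0.7260/1.10987 = 0.654134
Compose boost 3: (0.398 + 0.654134)/(1 + 0.398×0.654134) = 1.05213/1.26035 = 0.8348

u ≈ 0.8348c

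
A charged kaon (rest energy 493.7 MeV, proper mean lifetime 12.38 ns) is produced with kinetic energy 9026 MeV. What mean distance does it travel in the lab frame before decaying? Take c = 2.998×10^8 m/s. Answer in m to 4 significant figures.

γ = 1 + K/(m₀c²) = 1 + 9026/493.7 = 19.2824
β = √(1 − 1/γ²) = 0.998654
Dilated lifetime: γτ₀ = 19.2824 × 12.38 ns = 238.716 ns
d = βc·γτ₀ = 0.998654 × (2.998×10^8 m/s) × 2.38716×10^-7 s = 71.47 m

d ≈ 71.47 m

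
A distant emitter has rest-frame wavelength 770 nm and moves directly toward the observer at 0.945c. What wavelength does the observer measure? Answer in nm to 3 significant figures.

Relativistic Doppler: λ_obs = λ_src √((1−β)/(1+β))
= 770 × √(0.055000/1.9450) = 770 × 0.16816 = 129 nm

λ_obs ≈ 129 nm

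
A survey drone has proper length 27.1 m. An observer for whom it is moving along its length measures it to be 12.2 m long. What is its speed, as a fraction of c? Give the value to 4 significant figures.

β ≈ 0.8929

γ = L₀/L = 27.1/12.2 = 2.22131
β = √(1 − 1/γ²) = 0.8929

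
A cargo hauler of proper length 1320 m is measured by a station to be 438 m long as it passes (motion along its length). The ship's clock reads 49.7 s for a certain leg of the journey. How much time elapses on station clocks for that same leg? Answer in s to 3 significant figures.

Δt ≈ 150 s

Length contraction ⇒ γ = L₀/L = 1320/438 = 3.0137
Time dilation: Δt = γτ₀ = 3.0137 × 49.7 s = 150 s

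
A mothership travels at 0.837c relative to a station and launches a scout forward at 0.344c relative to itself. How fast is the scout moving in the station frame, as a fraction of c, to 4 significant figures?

Compose boost 2: (0.344 + 0.837)/(1 + 0.344×0.837) = 1.181/1.28793 = 0.9170

u ≈ 0.9170c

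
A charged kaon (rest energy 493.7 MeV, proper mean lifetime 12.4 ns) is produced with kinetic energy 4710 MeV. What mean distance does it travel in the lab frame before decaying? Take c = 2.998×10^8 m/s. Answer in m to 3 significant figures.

d ≈ 39.0 m

γ = 1 + K/(m₀c²) = 1 + 4710/493.7 = 10.540
β = √(1 − 1/γ²) = 0.99549
Dilated lifetime: γτ₀ = 10.540 × 12.4 ns = 130.70 ns
d = βc·γτ₀ = 0.99549 × (2.998×10^8 m/s) × 1.3070×10^-7 s = 39.0 m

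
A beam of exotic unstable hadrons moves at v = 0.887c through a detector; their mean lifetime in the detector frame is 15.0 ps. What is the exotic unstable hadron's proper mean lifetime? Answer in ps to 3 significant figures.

τ₀ ≈ 6.93 ps

γ = 1/√(1 − 0.887²) = 2.1656
Proper time: τ₀ = Δt/γ = 15.0/2.1656 = 6.93 ps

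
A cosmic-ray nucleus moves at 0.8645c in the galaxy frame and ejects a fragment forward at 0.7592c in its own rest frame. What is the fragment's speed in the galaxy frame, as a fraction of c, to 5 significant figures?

Compose boost 2: (0.7592 + 0.8645)/(1 + 0.7592×0.8645) = 1.6237/1.656328 = 0.98030

u ≈ 0.98030c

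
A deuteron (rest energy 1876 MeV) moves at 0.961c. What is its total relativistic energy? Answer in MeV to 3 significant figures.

γ = 1/√(1 − 0.961²) = 3.6160
E = γm₀c² = 3.6160 × 1876 MeV = 6780 MeV

E ≈ 6780 MeV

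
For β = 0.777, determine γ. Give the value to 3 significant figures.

γ ≈ 1.59

γ = 1/√(1 − β²) = 1/√(1 − 0.777²) = 1/√(0.39627) = 1.59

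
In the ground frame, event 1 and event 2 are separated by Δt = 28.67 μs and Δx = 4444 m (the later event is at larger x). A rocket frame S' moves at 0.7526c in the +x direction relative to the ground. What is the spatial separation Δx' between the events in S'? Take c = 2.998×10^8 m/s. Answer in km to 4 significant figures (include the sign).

Δx' ≈ -3.075 km

γ = 1/√(1 − 0.7526²) = 1.51865
Δx' = γ(Δx − vΔt) = 1.51865 × (4444 m − 0.7526×(2.998×10^8 m/s)×28.67×10^-6 s)
= 1.51865 × (-2024.80 m) = -3.075 km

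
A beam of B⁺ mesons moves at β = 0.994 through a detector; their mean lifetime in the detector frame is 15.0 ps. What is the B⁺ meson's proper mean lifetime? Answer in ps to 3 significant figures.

γ = 1/√(1 − 0.994²) = 9.1424
Proper time: τ₀ = Δt/γ = 15.0/9.1424 = 1.64 ps

τ₀ ≈ 1.64 ps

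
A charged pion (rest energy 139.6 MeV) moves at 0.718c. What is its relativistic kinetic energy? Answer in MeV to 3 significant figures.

γ = 1/√(1 − 0.718²) = 1.4367
K = (γ − 1)m₀c² = (1.4367 − 1) × 139.6 MeV = 0.43669 × 139.6 MeV = 61.0 MeV

K ≈ 61.0 MeV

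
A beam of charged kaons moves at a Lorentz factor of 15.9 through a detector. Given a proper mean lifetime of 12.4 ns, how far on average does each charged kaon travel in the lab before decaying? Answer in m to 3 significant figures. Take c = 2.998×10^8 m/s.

d ≈ 59.0 m

β = √(1 − 1/γ²) = √(1 − 1/15.9²) = 0.99802
Dilated lifetime: Δt = γτ₀ = 15.9 × 12.4 ns = 197.16 ns
d = vΔt = 0.99802c × 197.16 ns = 2.9921×10^8 m/s × 1.9716×10^-7 s = 59.0 m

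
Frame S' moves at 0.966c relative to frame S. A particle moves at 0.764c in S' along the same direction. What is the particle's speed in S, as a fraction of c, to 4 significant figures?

u ≈ 0.9954c

Relativistic velocity addition: u = (u' + v)/(1 + u'v/c²)
= (0.764 + 0.966)/(1 + 0.764×0.966) = 1.730/1.73802 = 0.9954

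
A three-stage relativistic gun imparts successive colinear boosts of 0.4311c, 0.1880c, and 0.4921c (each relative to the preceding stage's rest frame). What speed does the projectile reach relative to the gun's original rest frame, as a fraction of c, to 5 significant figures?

u ≈ 0.83068c

Compose boost 2: (0.1880 + 0.4311)/(1 + 0.1880×0.4311) = 0.61910/1.081047 = 0.5726857
Compose boost 3: (0.4921 + 0.5726857)/(1 + 0.4921×0.5726857) = 1.064786/1.281819 = 0.83068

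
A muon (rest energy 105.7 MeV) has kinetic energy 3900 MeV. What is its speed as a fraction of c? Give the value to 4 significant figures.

β ≈ 0.9997

γ = 1 + K/(m₀c²) = 1 + 3900/105.7 = 37.8969
β = √(1 − 1/γ²) = 0.9997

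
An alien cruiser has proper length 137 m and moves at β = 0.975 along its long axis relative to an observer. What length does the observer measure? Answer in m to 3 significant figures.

L ≈ 30.4 m

γ = 1/√(1 − 0.975²) = 4.5004
Length contraction: L = L₀/γ = 137/4.5004 = 30.4 m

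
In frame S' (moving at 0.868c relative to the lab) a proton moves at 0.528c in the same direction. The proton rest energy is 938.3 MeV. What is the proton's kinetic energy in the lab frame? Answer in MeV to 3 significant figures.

K ≈ 2310 MeV

u_lab = (0.528 + 0.868)/(1 + 0.528×0.868) = 0.957276
γ = 1/√(1 − 0.957276²) = 3.4581
K = (γ − 1)m₀c² = (3.4581 − 1) × 938.3 = 2.4581 × 938.3 = 2310 MeV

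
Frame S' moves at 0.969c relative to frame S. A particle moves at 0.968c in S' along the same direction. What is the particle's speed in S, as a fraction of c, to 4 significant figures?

Relativistic velocity addition: u = (u' + v)/(1 + u'v/c²)
= (0.968 + 0.969)/(1 + 0.968×0.969) = 1.937/1.93799 = 0.9995

u ≈ 0.9995c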